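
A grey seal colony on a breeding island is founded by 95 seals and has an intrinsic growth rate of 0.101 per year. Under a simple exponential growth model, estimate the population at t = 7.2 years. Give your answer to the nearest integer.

197 seals

N(t) = N₀·e^(rt) = 95 × e^(0.101×7.2) = 95 × e^0.7272.
e^0.7272 ≈ 2.0693, so N ≈ 95 × 2.0693 = 196.581.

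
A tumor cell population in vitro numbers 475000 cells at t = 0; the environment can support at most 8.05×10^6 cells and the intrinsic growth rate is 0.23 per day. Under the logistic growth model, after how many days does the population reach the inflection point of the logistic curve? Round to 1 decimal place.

12.0 days

Logistic growth is fastest at N = K/2 = 4.025×10^6.
A = (K − N₀)/N₀ = 15.947. Set K/(1 + A·e^(−rt)) = K/2 → A·e^(−rt) = 1.
e^(−0.23t) = 1/15.947 = 0.0627063, so t = ln(15.947)/0.23 = 2.7693/0.23 = 12.04.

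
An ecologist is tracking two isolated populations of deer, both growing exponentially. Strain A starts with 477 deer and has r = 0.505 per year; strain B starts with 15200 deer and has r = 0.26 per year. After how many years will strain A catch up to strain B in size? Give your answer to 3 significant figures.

14.1 years

Set 477·e^(0.505t) = 15200·e^(0.26t).
e^((0.505 − 0.26)t) = 15200/477 → e^(0.245·t) = 31.866.
0.245·t = ln(31.866) = 3.4615, so t = 3.4615/0.245 = 14.129.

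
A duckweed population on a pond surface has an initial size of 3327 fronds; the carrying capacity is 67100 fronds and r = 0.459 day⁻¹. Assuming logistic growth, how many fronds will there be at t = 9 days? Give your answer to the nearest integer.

A = (K − N₀)/N₀ = (67100 − 3327)/3327 = 19.168.
N(t) = K/(1 + A·e^(−rt)) = 67100/(1 + 19.168×e^(−0.459×9)).
e^(−4.131) = 0.016067; denominator = 1 + 19.168×0.016067 = 1.308.
N = 67100/1.308 = 51300.7.

51301 fronds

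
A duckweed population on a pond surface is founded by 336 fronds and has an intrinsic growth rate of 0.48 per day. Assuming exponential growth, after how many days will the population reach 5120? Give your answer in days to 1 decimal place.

Set N₀·e^(rt) = 5120: e^(0.48·t) = 5120/336 = 15.238.
0.48·t = ln(15.238) = 2.7238, so t = 2.7238/0.48 = 5.6746.

5.7 days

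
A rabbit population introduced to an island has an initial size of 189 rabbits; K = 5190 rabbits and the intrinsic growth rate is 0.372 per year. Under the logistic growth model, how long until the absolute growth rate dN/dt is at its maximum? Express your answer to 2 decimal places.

8.81 years

Logistic growth is fastest at N = K/2 = 2595.
A = (K − N₀)/N₀ = 26.46. Set K/(1 + A·e^(−rt)) = K/2 → A·e^(−rt) = 1.
e^(−0.372t) = 1/26.46 = 0.0377924, so t = ln(26.46)/0.372 = 3.2756/0.372 = 8.8055.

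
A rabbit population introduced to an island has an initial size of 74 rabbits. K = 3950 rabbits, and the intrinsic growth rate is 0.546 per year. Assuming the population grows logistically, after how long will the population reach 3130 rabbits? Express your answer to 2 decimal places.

A = (K − N₀)/N₀ = (3950 − 74)/74 = 52.378.
Solve 3950/(1 + 52.378·e^(−0.546t)) = 3130: 1 + 52.378·e^(−0.546t) = 1.262, so e^(−0.546t) = 0.0050017.
−0.546·t = ln(0.0050017) = -5.298, so t = 5.298/0.546 = 9.7033.

9.70 years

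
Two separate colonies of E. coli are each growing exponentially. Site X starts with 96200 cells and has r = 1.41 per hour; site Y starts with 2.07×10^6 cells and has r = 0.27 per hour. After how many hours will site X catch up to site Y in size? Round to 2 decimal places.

Set 96200·e^(1.41t) = 2.07×10^6·e^(0.27t).
e^((1.41 − 0.27)t) = 2.07×10^6/96200 → e^(1.14·t) = 21.518.
1.14·t = ln(21.518) = 3.0689, so t = 3.0689/1.14 = 2.692.

2.69 hours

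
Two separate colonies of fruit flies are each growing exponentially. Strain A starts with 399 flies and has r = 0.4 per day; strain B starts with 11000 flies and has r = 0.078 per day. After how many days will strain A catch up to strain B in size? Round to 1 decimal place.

Set 399·e^(0.4t) = 11000·e^(0.078t).
e^((0.4 − 0.078)t) = 11000/399 → e^(0.322·t) = 27.569.
0.322·t = ln(27.569) = 3.3167, so t = 3.3167/0.322 = 10.3.

10.3 days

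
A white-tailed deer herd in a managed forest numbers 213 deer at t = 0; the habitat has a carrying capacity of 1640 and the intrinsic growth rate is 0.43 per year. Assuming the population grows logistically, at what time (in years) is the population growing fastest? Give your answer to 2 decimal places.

4.42 years

Logistic growth is fastest at N = K/2 = 820.
A = (K − N₀)/N₀ = 6.6995. Set K/(1 + A·e^(−rt)) = K/2 → A·e^(−rt) = 1.
e^(−0.43t) = 1/6.6995 = 0.149264, so t = ln(6.6995)/0.43 = 1.902/0.43 = 4.4233.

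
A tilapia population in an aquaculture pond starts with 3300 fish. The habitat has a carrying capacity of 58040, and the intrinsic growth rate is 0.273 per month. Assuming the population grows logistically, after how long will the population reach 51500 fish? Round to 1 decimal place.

A = (K − N₀)/N₀ = (58040 − 3300)/3300 = 16.588.
Solve 58040/(1 + 16.588·e^(−0.273t)) = 51500: 1 + 16.588·e^(−0.273t) = 1.127, so e^(−0.273t) = 0.00765561.
−0.273·t = ln(0.00765561) = -4.8723, so t = 4.8723/0.273 = 17.847.

17.8 months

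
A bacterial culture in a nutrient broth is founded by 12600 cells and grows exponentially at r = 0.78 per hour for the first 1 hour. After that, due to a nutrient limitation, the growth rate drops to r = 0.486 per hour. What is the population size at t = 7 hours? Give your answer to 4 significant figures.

Phase 1: N(1) = 12600·e^(0.78×1) = 12600·e^0.78 = 27486.6.
Phase 2 runs for 7 − 1 = 6 hours at r = 0.486.
N(7) = 27486.6·e^(0.486×6) = 27486.6·e^2.916 = 507602.

507600 cells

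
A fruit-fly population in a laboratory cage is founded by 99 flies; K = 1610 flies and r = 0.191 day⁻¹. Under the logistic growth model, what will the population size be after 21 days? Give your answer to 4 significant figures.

1261 flies

A = (K − N₀)/N₀ = (1610 − 99)/99 = 15.263.
N(t) = K/(1 + A·e^(−rt)) = 1610/(1 + 15.263×e^(−0.191×21)).
e^(−4.011) = 0.018115; denominator = 1 + 15.263×0.018115 = 1.2765.
N = 1610/1.2765 = 1261.27.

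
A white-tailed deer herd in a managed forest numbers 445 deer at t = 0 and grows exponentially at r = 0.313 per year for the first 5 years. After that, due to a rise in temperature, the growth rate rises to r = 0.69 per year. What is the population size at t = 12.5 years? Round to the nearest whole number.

376275 deer

Phase 1: N(5) = 445·e^(0.313×5) = 445·e^1.565 = 2128.29.
Phase 2 runs for 12.5 − 5 = 7.5 years at r = 0.69.
N(12.5) = 2128.29·e^(0.69×7.5) = 2128.29·e^5.175 = 376275.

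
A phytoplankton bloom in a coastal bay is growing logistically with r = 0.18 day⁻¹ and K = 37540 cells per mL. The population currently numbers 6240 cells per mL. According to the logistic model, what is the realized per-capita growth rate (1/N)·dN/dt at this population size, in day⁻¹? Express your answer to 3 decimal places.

(1/N)·dN/dt = r(1 − N/K) = 0.18 × (1 − 6240/37540).
= 0.18 × 0.83378 = 0.15008.

0.150 per day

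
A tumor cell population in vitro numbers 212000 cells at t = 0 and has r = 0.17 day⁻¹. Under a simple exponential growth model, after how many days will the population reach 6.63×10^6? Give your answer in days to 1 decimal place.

20.3 days

Set N₀·e^(rt) = 6.63×10^6: e^(0.17·t) = 6.63×10^6/212000 = 31.274.
0.17·t = ln(31.274) = 3.4428, so t = 3.4428/0.17 = 20.252.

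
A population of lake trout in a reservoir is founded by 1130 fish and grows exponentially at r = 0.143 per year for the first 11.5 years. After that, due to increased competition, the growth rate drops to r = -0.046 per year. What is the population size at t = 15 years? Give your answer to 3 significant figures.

4980 fish

Phase 1: N(11.5) = 1130·e^(0.143×11.5) = 1130·e^1.644 = 5851.61.
Phase 2 runs for 15 − 11.5 = 3.5 years at r = -0.046.
N(15) = 5851.61·e^(-0.046×3.5) = 5851.61·e^-0.161 = 4981.43.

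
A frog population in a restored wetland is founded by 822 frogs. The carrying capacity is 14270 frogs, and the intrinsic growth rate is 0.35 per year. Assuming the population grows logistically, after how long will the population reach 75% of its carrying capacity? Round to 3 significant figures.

11.1 years

A = (K − N₀)/N₀ = (14270 − 822)/822 = 16.36.
Solve 14270/(1 + 16.36·e^(−0.35t)) = 10702.5: 1 + 16.36·e^(−0.35t) = 1.3333, so e^(−0.35t) = 0.0203748.
−0.35·t = ln(0.0203748) = -3.8935, so t = 3.8935/0.35 = 11.124.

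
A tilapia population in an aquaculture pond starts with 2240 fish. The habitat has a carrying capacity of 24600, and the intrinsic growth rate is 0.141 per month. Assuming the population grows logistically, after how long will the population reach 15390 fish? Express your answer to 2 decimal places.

19.96 months

A = (K − N₀)/N₀ = (24600 − 2240)/2240 = 9.9821.
Solve 24600/(1 + 9.9821·e^(−0.141t)) = 15390: 1 + 9.9821·e^(−0.141t) = 1.5984, so e^(−0.141t) = 0.0599511.
−0.141·t = ln(0.0599511) = -2.8142, so t = 2.8142/0.141 = 19.959.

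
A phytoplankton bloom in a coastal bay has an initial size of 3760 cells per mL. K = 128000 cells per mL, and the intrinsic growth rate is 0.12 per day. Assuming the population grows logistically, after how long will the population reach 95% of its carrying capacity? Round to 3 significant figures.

A = (K − N₀)/N₀ = (128000 − 3760)/3760 = 33.043.
Solve 128000/(1 + 33.043·e^(−0.12t)) = 121600: 1 + 33.043·e^(−0.12t) = 1.0526, so e^(−0.12t) = 0.00159284.
−0.12·t = ln(0.00159284) = -6.4422, so t = 6.4422/0.12 = 53.685.

53.7 days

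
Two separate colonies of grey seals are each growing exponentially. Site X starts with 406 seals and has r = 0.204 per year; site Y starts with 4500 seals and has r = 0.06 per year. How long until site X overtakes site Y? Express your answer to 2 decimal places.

16.70 years

Set 406·e^(0.204t) = 4500·e^(0.06t).
e^((0.204 − 0.06)t) = 4500/406 → e^(0.144·t) = 11.084.
0.144·t = ln(11.084) = 2.4055, so t = 2.4055/0.144 = 16.705.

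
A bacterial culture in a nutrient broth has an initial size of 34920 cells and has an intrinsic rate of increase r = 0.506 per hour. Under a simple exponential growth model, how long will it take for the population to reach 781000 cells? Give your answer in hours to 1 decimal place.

6.1 hours

Set N₀·e^(rt) = 781000: e^(0.506·t) = 781000/34920 = 22.365.
0.506·t = ln(22.365) = 3.1075, so t = 3.1075/0.506 = 6.1413.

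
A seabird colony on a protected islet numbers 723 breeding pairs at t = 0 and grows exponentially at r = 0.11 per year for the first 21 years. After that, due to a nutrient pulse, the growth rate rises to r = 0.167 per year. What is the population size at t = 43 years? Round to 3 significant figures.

Phase 1: N(21) = 723·e^(0.11×21) = 723·e^2.31 = 7283.81.
Phase 2 runs for 43 − 21 = 22 years at r = 0.167.
N(43) = 7283.81·e^(0.167×22) = 7283.81·e^3.674 = 287049.

287000 breeding pairs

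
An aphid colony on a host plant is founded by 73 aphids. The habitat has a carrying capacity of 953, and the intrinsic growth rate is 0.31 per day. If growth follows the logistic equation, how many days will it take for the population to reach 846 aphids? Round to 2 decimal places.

14.70 days

A = (K − N₀)/N₀ = (953 − 73)/73 = 12.055.
Solve 953/(1 + 12.055·e^(−0.31t)) = 846: 1 + 12.055·e^(−0.31t) = 1.1265, so e^(−0.31t) = 0.0104919.
−0.31·t = ln(0.0104919) = -4.5572, so t = 4.5572/0.31 = 14.7.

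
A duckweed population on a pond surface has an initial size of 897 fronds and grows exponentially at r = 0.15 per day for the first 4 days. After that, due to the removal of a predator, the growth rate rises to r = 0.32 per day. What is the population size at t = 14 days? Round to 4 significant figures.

Phase 1: N(4) = 897·e^(0.15×4) = 897·e^0.6 = 1634.44.
Phase 2 runs for 14 − 4 = 10 days at r = 0.32.
N(14) = 1634.44·e^(0.32×10) = 1634.44·e^3.2 = 40097.

40100 fronds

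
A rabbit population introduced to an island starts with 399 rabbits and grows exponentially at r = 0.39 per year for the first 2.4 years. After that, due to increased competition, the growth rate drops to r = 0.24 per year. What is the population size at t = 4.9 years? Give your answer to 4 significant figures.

1854 rabbits

Phase 1: N(2.4) = 399·e^(0.39×2.4) = 399·e^0.936 = 1017.36.
Phase 2 runs for 4.9 − 2.4 = 2.5 years at r = 0.24.
N(4.9) = 1017.36·e^(0.24×2.5) = 1017.36·e^0.6 = 1853.74.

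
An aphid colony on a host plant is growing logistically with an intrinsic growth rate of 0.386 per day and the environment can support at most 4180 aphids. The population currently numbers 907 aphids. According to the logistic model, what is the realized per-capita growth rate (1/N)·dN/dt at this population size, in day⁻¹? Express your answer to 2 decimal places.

0.30 per day

(1/N)·dN/dt = r(1 − N/K) = 0.386 × (1 − 907/4180).
= 0.386 × 0.78301 = 0.30224.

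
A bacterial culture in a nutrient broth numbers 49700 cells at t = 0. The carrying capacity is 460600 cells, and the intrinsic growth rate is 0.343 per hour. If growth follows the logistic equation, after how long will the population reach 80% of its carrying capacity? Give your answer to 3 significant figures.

10.2 hours

A = (K − N₀)/N₀ = (460600 − 49700)/49700 = 8.2676.
Solve 460600/(1 + 8.2676·e^(−0.343t)) = 368480: 1 + 8.2676·e^(−0.343t) = 1.25, so e^(−0.343t) = 0.0302385.
−0.343·t = ln(0.0302385) = -3.4986, so t = 3.4986/0.343 = 10.2.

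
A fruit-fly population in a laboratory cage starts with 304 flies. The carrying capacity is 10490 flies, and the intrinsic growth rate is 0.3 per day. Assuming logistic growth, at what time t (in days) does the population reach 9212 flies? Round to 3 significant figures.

A = (K − N₀)/N₀ = (10490 − 304)/304 = 33.507.
Solve 10490/(1 + 33.507·e^(−0.3t)) = 9212: 1 + 33.507·e^(−0.3t) = 1.1387, so e^(−0.3t) = 0.00414044.
−0.3·t = ln(0.00414044) = -5.487, so t = 5.487/0.3 = 18.29.

18.3 days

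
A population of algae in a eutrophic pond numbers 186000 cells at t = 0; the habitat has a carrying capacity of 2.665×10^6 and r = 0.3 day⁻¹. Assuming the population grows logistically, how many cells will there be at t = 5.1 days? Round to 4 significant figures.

685800 cells

A = (K − N₀)/N₀ = (2.665×10^6 − 186000)/186000 = 13.328.
N(t) = K/(1 + A·e^(−rt)) = 2.665×10^6/(1 + 13.328×e^(−0.3×5.1)).
e^(−1.53) = 0.21654; denominator = 1 + 13.328×0.21654 = 3.886.
N = 2.665×10^6/3.886 = 685799.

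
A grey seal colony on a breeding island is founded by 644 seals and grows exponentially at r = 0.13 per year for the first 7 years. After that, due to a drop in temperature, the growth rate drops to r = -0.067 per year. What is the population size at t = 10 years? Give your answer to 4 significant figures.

1309 seals

Phase 1: N(7) = 644·e^(0.13×7) = 644·e^0.91 = 1599.9.
Phase 2 runs for 10 − 7 = 3 years at r = -0.067.
N(10) = 1599.9·e^(-0.067×3) = 1599.9·e^-0.201 = 1308.58.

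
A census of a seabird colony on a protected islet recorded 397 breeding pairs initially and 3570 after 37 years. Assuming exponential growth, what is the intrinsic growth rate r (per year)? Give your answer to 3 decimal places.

0.059 per year

From N(t) = N₀·e^(rt): e^(r·37) = 3570/397 = 8.9924.
r·37 = ln(8.9924) = 2.1964, so r = 2.1964/37 = 0.059362.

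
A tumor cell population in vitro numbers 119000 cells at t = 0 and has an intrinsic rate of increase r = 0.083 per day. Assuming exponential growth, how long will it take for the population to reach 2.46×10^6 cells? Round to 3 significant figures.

Set N₀·e^(rt) = 2.46×10^6: e^(0.083·t) = 2.46×10^6/119000 = 20.672.
0.083·t = ln(20.672) = 3.0288, so t = 3.0288/0.083 = 36.491.

36.5 days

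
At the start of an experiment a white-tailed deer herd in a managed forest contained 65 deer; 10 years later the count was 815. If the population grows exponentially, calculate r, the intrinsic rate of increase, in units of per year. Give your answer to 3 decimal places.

From N(t) = N₀·e^(rt): e^(r·10) = 815/65 = 12.538.
r·10 = ln(12.538) = 2.5288, so r = 2.5288/10 = 0.25288.

0.253 per year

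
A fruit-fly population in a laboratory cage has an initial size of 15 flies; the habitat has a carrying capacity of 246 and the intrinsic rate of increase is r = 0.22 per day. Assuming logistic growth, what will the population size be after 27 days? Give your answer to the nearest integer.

236 flies

A = (K − N₀)/N₀ = (246 − 15)/15 = 15.4.
N(t) = K/(1 + A·e^(−rt)) = 246/(1 + 15.4×e^(−0.22×27)).
e^(−5.94) = 0.002632; denominator = 1 + 15.4×0.002632 = 1.0405.
N = 246/1.0405 = 236.417.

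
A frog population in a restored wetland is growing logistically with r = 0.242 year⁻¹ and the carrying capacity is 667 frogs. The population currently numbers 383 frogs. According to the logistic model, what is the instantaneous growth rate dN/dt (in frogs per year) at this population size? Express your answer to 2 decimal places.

dN/dt = rN(1 − N/K) = 0.242 × 383 × (1 − 383/667).
1 − 383/667 = 0.42579; dN/dt = 0.242 × 383 × 0.42579 = 39.465.

39.46 frogs per year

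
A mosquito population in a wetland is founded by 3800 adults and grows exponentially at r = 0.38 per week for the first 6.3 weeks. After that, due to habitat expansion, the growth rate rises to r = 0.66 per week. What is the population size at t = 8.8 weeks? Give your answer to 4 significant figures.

Phase 1: N(6.3) = 3800·e^(0.38×6.3) = 3800·e^2.394 = 41637.5.
Phase 2 runs for 8.8 − 6.3 = 2.5 weeks at r = 0.66.
N(8.8) = 41637.5·e^(0.66×2.5) = 41637.5·e^1.65 = 216806.

216800 adults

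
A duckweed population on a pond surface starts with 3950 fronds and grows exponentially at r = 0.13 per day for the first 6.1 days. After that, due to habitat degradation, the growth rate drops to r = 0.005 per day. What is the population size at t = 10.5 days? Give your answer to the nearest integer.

8924 fronds

Phase 1: N(6.1) = 3950·e^(0.13×6.1) = 3950·e^0.793 = 8729.57.
Phase 2 runs for 10.5 − 6.1 = 4.4 days at r = 0.005.
N(10.5) = 8729.57·e^(0.005×4.4) = 8729.57·e^0.022 = 8923.74.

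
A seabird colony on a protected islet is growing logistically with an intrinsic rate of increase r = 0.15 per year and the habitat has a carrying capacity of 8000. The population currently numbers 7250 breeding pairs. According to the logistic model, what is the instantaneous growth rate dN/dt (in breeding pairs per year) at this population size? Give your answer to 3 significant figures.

102 breeding pairs per year

dN/dt = rN(1 − N/K) = 0.15 × 7250 × (1 − 7250/8000).
1 − 7250/8000 = 0.09375; dN/dt = 0.15 × 7250 × 0.09375 = 101.95.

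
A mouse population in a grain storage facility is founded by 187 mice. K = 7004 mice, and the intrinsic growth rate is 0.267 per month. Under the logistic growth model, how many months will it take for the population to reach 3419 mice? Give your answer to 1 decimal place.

13.3 months

A = (K − N₀)/N₀ = (7004 − 187)/187 = 36.455.
Solve 7004/(1 + 36.455·e^(−0.267t)) = 3419: 1 + 36.455·e^(−0.267t) = 2.0486, so e^(−0.267t) = 0.0287633.
−0.267·t = ln(0.0287633) = -3.5487, so t = 3.5487/0.267 = 13.291.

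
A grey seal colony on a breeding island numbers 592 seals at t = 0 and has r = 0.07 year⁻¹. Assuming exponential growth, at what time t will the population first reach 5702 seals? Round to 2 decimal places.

32.36 years

Set N₀·e^(rt) = 5702: e^(0.07·t) = 5702/592 = 9.6318.
0.07·t = ln(9.6318) = 2.2651, so t = 2.2651/0.07 = 32.358.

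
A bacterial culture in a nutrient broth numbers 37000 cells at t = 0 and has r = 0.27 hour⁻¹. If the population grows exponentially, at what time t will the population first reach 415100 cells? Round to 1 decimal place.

Set N₀·e^(rt) = 415100: e^(0.27·t) = 415100/37000 = 11.219.
0.27·t = ln(11.219) = 2.4176, so t = 2.4176/0.27 = 8.9541.

9.0 hours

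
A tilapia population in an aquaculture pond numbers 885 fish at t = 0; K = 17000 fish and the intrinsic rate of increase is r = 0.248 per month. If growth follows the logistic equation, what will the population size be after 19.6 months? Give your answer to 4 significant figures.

A = (K − N₀)/N₀ = (17000 − 885)/885 = 18.209.
N(t) = K/(1 + A·e^(−rt)) = 17000/(1 + 18.209×e^(−0.248×19.6)).
e^(−4.861) = 0.0077443; denominator = 1 + 18.209×0.0077443 = 1.141.
N = 17000/1.141 = 14899.

14900 fish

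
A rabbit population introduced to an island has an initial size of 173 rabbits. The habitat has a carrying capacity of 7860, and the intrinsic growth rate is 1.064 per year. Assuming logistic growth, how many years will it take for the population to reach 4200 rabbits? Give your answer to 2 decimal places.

3.70 years

A = (K − N₀)/N₀ = (7860 − 173)/173 = 44.434.
Solve 7860/(1 + 44.434·e^(−1.064t)) = 4200: 1 + 44.434·e^(−1.064t) = 1.8714, so e^(−1.064t) = 0.019612.
−1.064·t = ln(0.019612) = -3.9316, so t = 3.9316/1.064 = 3.6951.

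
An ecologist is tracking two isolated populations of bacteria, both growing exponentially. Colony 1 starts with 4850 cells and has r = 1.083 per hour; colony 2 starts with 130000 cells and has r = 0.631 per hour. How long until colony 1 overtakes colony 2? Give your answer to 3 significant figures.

7.28 hours

Set 4850·e^(1.083t) = 130000·e^(0.631t).
e^((1.083 − 0.631)t) = 130000/4850 → e^(0.452·t) = 26.804.
0.452·t = ln(26.804) = 3.2886, so t = 3.2886/0.452 = 7.2756.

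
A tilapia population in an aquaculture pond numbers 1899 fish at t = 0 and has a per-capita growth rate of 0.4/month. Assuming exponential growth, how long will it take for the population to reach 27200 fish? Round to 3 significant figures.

Set N₀·e^(rt) = 27200: e^(0.4·t) = 27200/1899 = 14.323.
0.4·t = ln(14.323) = 2.6619, so t = 2.6619/0.4 = 6.6547.

6.65 months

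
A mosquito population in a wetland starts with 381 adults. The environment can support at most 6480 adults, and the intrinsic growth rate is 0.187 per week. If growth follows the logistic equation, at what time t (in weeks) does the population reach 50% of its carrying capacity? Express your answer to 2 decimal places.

14.83 weeks

A = (K − N₀)/N₀ = (6480 − 381)/381 = 16.008.
Solve 6480/(1 + 16.008·e^(−0.187t)) = 3240: 1 + 16.008·e^(−0.187t) = 2, so e^(−0.187t) = 0.0624693.
−0.187·t = ln(0.0624693) = -2.7731, so t = 2.7731/0.187 = 14.829.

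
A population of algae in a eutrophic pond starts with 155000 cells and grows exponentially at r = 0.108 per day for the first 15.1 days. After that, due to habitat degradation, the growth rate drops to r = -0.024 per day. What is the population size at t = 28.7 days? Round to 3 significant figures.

Phase 1: N(15.1) = 155000·e^(0.108×15.1) = 155000·e^1.631 = 791734.
Phase 2 runs for 28.7 − 15.1 = 13.6 days at r = -0.024.
N(28.7) = 791734·e^(-0.024×13.6) = 791734·e^-0.3264 = 571249.

571000 cells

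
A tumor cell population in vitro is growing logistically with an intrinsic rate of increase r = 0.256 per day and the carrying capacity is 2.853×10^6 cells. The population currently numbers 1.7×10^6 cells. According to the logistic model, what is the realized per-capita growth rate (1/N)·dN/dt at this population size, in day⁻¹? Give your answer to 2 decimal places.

0.10 per day

(1/N)·dN/dt = r(1 − N/K) = 0.256 × (1 − 1.7×10^6/2.853×10^6).
= 0.256 × 0.40414 = 0.10346.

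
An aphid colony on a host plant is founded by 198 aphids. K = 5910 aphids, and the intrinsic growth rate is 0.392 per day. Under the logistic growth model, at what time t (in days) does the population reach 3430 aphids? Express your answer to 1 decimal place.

A = (K − N₀)/N₀ = (5910 − 198)/198 = 28.848.
Solve 5910/(1 + 28.848·e^(−0.392t)) = 3430: 1 + 28.848·e^(−0.392t) = 1.723, so e^(−0.392t) = 0.0250631.
−0.392·t = ln(0.0250631) = -3.6864, so t = 3.6864/0.392 = 9.404.

9.4 days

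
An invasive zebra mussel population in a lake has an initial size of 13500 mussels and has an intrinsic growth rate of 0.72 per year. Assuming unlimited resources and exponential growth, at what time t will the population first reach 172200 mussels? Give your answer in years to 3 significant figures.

Set N₀·e^(rt) = 172200: e^(0.72·t) = 172200/13500 = 12.756.
0.72·t = ln(12.756) = 2.546, so t = 2.546/0.72 = 3.5361.

3.54 years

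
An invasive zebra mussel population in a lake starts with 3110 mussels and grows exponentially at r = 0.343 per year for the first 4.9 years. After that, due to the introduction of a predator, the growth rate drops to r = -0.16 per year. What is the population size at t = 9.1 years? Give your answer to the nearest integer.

Phase 1: N(4.9) = 3110·e^(0.343×4.9) = 3110·e^1.681 = 16698.6.
Phase 2 runs for 9.1 − 4.9 = 4.2 years at r = -0.16.
N(9.1) = 16698.6·e^(-0.16×4.2) = 16698.6·e^-0.672 = 8527.73.

8528 mussels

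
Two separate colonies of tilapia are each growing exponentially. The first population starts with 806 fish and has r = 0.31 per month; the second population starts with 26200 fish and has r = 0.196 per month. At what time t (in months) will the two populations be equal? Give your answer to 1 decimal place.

30.5 months

Set 806·e^(0.31t) = 26200·e^(0.196t).
e^((0.31 − 0.196)t) = 26200/806 → e^(0.114·t) = 32.506.
0.114·t = ln(32.506) = 3.4814, so t = 3.4814/0.114 = 30.539.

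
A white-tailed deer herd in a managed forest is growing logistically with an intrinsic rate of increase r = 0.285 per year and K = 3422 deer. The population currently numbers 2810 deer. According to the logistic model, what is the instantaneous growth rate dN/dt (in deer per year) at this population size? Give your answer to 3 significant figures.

dN/dt = rN(1 − N/K) = 0.285 × 2810 × (1 − 2810/3422).
1 − 2810/3422 = 0.17884; dN/dt = 0.285 × 2810 × 0.17884 = 143.23.

143 deer per year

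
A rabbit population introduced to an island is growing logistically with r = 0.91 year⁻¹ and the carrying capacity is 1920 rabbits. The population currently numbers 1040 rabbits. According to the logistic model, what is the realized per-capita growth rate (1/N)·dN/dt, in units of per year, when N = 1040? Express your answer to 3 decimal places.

(1/N)·dN/dt = r(1 − N/K) = 0.91 × (1 − 1040/1920).
= 0.91 × 0.45833 = 0.41708.

0.417 per year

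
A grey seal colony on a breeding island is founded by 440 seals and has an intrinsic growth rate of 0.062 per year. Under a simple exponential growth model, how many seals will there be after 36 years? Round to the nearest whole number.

4100 seals

N(t) = N₀·e^(rt) = 440 × e^(0.062×36) = 440 × e^2.232.
e^2.232 ≈ 9.3185, so N ≈ 440 × 9.3185 = 4100.13.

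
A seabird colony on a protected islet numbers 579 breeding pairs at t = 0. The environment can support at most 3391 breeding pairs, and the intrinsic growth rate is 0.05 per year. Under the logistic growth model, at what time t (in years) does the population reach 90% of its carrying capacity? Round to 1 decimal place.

A = (K − N₀)/N₀ = (3391 − 579)/579 = 4.8566.
Solve 3391/(1 + 4.8566·e^(−0.05t)) = 3051.9: 1 + 4.8566·e^(−0.05t) = 1.1111, so e^(−0.05t) = 0.0228781.
−0.05·t = ln(0.0228781) = -3.7776, so t = 3.7776/0.05 = 75.551.

75.6 years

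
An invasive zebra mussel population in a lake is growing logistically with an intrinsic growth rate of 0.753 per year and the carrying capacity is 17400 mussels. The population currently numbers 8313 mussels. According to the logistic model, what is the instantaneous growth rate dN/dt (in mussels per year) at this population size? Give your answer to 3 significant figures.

3270 mussels per year

dN/dt = rN(1 − N/K) = 0.753 × 8313 × (1 − 8313/17400).
1 − 8313/17400 = 0.52224; dN/dt = 0.753 × 8313 × 0.52224 = 3269.1.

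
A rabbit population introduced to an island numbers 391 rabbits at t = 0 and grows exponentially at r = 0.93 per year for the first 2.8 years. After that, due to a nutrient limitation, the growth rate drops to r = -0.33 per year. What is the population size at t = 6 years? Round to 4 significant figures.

1839 rabbits

Phase 1: N(2.8) = 391·e^(0.93×2.8) = 391·e^2.604 = 5285.42.
Phase 2 runs for 6 − 2.8 = 3.2 years at r = -0.33.
N(6) = 5285.42·e^(-0.33×3.2) = 5285.42·e^-1.056 = 1838.5.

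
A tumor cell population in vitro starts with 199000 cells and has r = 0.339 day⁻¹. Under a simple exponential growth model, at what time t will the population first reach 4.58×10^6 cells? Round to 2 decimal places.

9.25 days

Set N₀·e^(rt) = 4.58×10^6: e^(0.339·t) = 4.58×10^6/199000 = 23.015.
0.339·t = ln(23.015) = 3.1361, so t = 3.1361/0.339 = 9.2512.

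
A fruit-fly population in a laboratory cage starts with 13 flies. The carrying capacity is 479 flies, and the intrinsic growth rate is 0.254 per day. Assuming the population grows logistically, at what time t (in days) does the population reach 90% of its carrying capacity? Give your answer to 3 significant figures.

A = (K − N₀)/N₀ = (479 − 13)/13 = 35.846.
Solve 479/(1 + 35.846·e^(−0.254t)) = 431.1: 1 + 35.846·e^(−0.254t) = 1.1111, so e^(−0.254t) = 0.00309967.
−0.254·t = ln(0.00309967) = -5.7765, so t = 5.7765/0.254 = 22.742.

22.7 days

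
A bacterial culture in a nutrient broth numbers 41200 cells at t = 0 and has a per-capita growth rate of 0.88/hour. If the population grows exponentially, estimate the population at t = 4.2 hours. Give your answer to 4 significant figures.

N(t) = N₀·e^(rt) = 41200 × e^(0.88×4.2) = 41200 × e^3.696.
e^3.696 ≈ 40.286, so N ≈ 41200 × 40.286 = 1.659777×10^6.

1660000 cells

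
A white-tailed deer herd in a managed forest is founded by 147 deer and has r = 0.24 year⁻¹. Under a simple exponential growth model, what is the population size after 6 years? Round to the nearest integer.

620 deer

N(t) = N₀·e^(rt) = 147 × e^(0.24×6) = 147 × e^1.44.
e^1.44 ≈ 4.2207, so N ≈ 147 × 4.2207 = 620.442.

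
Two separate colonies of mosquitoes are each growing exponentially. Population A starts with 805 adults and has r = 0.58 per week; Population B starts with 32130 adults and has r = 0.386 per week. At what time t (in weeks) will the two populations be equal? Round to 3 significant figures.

19.0 weeks

Set 805·e^(0.58t) = 32130·e^(0.386t).
e^((0.58 − 0.386)t) = 32130/805 → e^(0.194·t) = 39.913.
0.194·t = ln(39.913) = 3.6867, so t = 3.6867/0.194 = 19.004.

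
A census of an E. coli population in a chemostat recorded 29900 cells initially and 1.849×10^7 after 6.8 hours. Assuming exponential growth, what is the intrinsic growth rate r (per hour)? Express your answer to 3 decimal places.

From N(t) = N₀·e^(rt): e^(r·6.8) = 1.849×10^7/29900 = 618.39.
r·6.8 = ln(618.39) = 6.4271, so r = 6.4271/6.8 = 0.94517.

0.945 per hour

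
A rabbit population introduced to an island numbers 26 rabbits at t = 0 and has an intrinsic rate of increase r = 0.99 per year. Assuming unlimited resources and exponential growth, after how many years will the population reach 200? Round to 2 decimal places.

Set N₀·e^(rt) = 200: e^(0.99·t) = 200/26 = 7.6923.
0.99·t = ln(7.6923) = 2.0402, so t = 2.0402/0.99 = 2.0608.

2.06 years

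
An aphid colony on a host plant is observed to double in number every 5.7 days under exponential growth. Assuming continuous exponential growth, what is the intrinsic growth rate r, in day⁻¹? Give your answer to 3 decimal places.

r = ln(2)/t_d = 0.6931/5.7 = 0.1216.

0.122 per day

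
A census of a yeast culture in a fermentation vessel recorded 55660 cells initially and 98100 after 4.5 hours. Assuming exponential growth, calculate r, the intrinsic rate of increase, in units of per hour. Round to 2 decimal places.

From N(t) = N₀·e^(rt): e^(r·4.5) = 98100/55660 = 1.7625.
r·4.5 = ln(1.7625) = 0.56673, so r = 0.56673/4.5 = 0.12594.

0.13 per hour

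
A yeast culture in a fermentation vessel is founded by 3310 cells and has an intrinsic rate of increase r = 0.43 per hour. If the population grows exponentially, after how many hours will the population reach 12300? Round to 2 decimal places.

3.05 hours

Set N₀·e^(rt) = 12300: e^(0.43·t) = 12300/3310 = 3.716.
0.43·t = ln(3.716) = 1.3127, so t = 1.3127/0.43 = 3.0527.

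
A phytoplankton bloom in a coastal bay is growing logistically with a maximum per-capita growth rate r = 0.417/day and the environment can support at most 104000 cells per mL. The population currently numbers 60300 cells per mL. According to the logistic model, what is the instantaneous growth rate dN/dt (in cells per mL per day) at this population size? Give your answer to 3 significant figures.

10600 cells per mL per day

dN/dt = rN(1 − N/K) = 0.417 × 60300 × (1 − 60300/104000).
1 − 60300/104000 = 0.42019; dN/dt = 0.417 × 60300 × 0.42019 = 10566.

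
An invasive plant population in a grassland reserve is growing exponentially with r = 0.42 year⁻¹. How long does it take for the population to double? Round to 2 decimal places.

Doubling time t_d = ln(2)/r = 0.6931/0.42 = 1.6504.

1.65 years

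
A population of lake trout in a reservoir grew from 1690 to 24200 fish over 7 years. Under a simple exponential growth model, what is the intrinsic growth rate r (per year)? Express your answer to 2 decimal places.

From N(t) = N₀·e^(rt): e^(r·7) = 24200/1690 = 14.32.
r·7 = ln(14.32) = 2.6616, so r = 2.6616/7 = 0.38023.

0.38 per year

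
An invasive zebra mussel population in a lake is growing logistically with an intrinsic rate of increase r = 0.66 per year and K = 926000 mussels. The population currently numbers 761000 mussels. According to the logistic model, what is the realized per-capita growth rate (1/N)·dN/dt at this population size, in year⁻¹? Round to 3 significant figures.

(1/N)·dN/dt = r(1 − N/K) = 0.66 × (1 − 761000/926000).
= 0.66 × 0.17819 = 0.1176.

0.118 per year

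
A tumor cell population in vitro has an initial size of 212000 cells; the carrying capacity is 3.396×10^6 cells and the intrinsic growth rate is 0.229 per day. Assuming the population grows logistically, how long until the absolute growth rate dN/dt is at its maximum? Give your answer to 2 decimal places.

Logistic growth is fastest at N = K/2 = 1.698×10^6.
A = (K − N₀)/N₀ = 15.019. Set K/(1 + A·e^(−rt)) = K/2 → A·e^(−rt) = 1.
e^(−0.229t) = 1/15.019 = 0.0665829, so t = ln(15.019)/0.229 = 2.7093/0.229 = 11.831.

11.83 days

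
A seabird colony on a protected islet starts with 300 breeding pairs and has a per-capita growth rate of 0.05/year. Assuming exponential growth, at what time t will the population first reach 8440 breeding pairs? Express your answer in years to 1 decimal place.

Set N₀·e^(rt) = 8440: e^(0.05·t) = 8440/300 = 28.133.
0.05·t = ln(28.133) = 3.337, so t = 3.337/0.05 = 66.739.

66.7 years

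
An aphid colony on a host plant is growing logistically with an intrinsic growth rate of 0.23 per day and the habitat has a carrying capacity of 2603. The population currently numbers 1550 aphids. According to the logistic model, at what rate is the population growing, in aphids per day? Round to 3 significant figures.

144 aphids per day

dN/dt = rN(1 − N/K) = 0.23 × 1550 × (1 − 1550/2603).
1 − 1550/2603 = 0.40453; dN/dt = 0.23 × 1550 × 0.40453 = 144.22.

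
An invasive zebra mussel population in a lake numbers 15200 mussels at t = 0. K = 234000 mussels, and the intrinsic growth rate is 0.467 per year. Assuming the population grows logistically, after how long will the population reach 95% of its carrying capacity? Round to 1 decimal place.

A = (K − N₀)/N₀ = (234000 − 15200)/15200 = 14.395.
Solve 234000/(1 + 14.395·e^(−0.467t)) = 222300: 1 + 14.395·e^(−0.467t) = 1.0526, so e^(−0.467t) = 0.00365631.
−0.467·t = ln(0.00365631) = -5.6113, so t = 5.6113/0.467 = 12.016.

12.0 years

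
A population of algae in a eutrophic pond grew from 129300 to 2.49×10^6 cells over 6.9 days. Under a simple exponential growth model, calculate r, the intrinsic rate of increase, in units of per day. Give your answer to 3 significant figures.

From N(t) = N₀·e^(rt): e^(r·6.9) = 2.49×10^6/129300 = 19.258.
r·6.9 = ln(19.258) = 2.9579, so r = 2.9579/6.9 = 0.42868.

0.429 per day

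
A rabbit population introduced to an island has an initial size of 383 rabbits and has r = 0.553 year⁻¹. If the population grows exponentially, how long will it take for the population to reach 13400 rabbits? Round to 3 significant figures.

6.43 years

Set N₀·e^(rt) = 13400: e^(0.553·t) = 13400/383 = 34.987.
0.553·t = ln(34.987) = 3.555, so t = 3.555/0.553 = 6.4285.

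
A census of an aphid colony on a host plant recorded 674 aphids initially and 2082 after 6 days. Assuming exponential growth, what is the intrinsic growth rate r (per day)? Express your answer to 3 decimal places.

0.188 per day

From N(t) = N₀·e^(rt): e^(r·6) = 2082/674 = 3.089.
r·6 = ln(3.089) = 1.1279, so r = 1.1279/6 = 0.18798.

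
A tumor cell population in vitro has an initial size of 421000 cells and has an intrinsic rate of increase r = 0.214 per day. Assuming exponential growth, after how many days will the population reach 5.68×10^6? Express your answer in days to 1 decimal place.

Set N₀·e^(rt) = 5.68×10^6: e^(0.214·t) = 5.68×10^6/421000 = 13.492.
0.214·t = ln(13.492) = 2.6021, so t = 2.6021/0.214 = 12.159.

12.2 days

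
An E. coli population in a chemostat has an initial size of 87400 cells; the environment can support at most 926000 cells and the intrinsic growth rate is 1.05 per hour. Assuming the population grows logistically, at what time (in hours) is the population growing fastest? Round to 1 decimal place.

2.2 hours

Logistic growth is fastest at N = K/2 = 463000.
A = (K − N₀)/N₀ = 9.595. Set K/(1 + A·e^(−rt)) = K/2 → A·e^(−rt) = 1.
e^(−1.05t) = 1/9.595 = 0.104221, so t = ln(9.595)/1.05 = 2.2612/1.05 = 2.1536.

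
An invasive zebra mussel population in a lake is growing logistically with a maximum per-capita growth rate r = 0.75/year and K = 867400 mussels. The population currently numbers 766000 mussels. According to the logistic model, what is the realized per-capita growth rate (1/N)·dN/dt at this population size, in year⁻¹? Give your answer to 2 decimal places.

(1/N)·dN/dt = r(1 − N/K) = 0.75 × (1 − 766000/867400).
= 0.75 × 0.1169 = 0.087676.

0.09 per year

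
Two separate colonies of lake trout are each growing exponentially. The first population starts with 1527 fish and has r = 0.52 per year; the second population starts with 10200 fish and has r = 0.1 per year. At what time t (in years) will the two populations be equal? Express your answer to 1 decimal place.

4.5 years

Set 1527·e^(0.52t) = 10200·e^(0.1t).
e^((0.52 − 0.1)t) = 10200/1527 → e^(0.42·t) = 6.6798.
0.42·t = ln(6.6798) = 1.8991, so t = 1.8991/0.42 = 4.5216.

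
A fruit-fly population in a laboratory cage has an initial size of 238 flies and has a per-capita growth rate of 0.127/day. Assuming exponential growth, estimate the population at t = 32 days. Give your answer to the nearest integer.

13853 flies

N(t) = N₀·e^(rt) = 238 × e^(0.127×32) = 238 × e^4.064.
e^4.064 ≈ 58.207, so N ≈ 238 × 58.207 = 13853.2.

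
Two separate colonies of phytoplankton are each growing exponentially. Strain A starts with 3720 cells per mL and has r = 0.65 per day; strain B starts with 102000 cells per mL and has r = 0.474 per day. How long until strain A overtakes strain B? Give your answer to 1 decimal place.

18.8 days

Set 3720·e^(0.65t) = 102000·e^(0.474t).
e^((0.65 − 0.474)t) = 102000/3720 → e^(0.176·t) = 27.419.
0.176·t = ln(27.419) = 3.3112, so t = 3.3112/0.176 = 18.814.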